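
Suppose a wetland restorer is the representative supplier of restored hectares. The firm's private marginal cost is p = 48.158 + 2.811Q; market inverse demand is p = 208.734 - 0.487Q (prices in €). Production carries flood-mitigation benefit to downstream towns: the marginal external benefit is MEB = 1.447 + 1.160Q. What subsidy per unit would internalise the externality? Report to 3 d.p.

subsidy = €89.355 per unit

Social marginal cost = private MC − MEB = 46.711 + 1.651Q.
Set SMC = demand: 46.711 + 1.651Q = 208.734 - 0.487Q → Q* = 75.7825.
The Pigouvian subsidy equals MEB at Q*: 1.447 + 1.160×75.7825 = 89.3547.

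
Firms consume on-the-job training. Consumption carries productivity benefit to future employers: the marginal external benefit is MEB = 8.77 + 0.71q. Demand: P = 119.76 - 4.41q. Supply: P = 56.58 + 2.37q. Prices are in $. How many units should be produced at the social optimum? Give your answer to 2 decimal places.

Social marginal benefit = demand + MEB = 128.53 - 3.70q.
Set SMB = MC: 128.53 - 3.70q = 56.58 + 2.37q → q* = 11.8534.

q* = 11.85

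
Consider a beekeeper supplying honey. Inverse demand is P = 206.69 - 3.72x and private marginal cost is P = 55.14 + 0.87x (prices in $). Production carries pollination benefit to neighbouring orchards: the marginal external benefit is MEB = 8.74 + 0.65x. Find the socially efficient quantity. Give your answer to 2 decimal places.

Social marginal cost = private MC − MEB = 46.40 + 0.22x.
Set SMC = demand: 46.40 + 0.22x = 206.69 - 3.72x → x* = 40.6827.

x* = 40.68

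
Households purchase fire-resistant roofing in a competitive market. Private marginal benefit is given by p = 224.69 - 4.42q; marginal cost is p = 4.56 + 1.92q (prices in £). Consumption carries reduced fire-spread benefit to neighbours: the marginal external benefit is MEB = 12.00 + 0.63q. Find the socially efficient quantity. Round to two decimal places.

Social marginal benefit = demand + MEB = 236.69 - 3.79q.
Set SMB = MC: 236.69 - 3.79q = 4.56 + 1.92q → q* = 40.6532.

q* = 40.65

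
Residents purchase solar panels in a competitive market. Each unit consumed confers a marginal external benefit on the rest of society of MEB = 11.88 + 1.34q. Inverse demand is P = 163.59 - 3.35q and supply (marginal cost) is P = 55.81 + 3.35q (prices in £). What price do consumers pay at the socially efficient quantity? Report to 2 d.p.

P = £88.80

Social marginal benefit = demand + MEB = 175.47 - 2.01q.
Set SMB = MC: 175.47 - 2.01q = 55.81 + 3.35q → q* = 22.3246.
Consumer price on the demand curve at q*: 163.59 − 3.35×22.3246 = 88.8026.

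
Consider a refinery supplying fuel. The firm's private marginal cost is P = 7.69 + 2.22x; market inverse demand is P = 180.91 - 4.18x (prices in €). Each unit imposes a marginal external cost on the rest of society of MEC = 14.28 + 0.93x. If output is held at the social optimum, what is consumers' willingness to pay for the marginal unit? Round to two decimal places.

Social marginal cost = private MC + MEC = 21.97 + 3.15x.
Set SMC = demand: 21.97 + 3.15x = 180.91 - 4.18x → x* = 21.6835.
Consumer price on the demand curve at x*: 180.91 − 4.18×21.6835 = 90.2730.

P = €90.27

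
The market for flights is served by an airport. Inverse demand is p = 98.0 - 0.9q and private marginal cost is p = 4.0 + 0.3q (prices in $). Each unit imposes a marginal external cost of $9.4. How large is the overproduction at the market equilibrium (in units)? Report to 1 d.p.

Market equilibrium (private): 4.0 + 0.3q = 98.0 - 0.9q → q_m = 78.3333.
Social marginal cost = private MC + MEC = 13.4 + 0.3q.
Set SMC = demand: 13.4 + 0.3q = 98.0 - 0.9q → q* = 70.5000.
Gap = |78.3333 − 70.5000| = 7.8333.

7.8 units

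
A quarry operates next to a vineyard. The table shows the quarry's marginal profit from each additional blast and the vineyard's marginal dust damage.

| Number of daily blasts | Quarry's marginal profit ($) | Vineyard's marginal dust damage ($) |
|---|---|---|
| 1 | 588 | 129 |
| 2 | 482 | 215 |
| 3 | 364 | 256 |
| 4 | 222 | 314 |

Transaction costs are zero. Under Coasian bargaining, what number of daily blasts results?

3

Bargaining reaches the level where marginal profit last exceeds marginal dust damage.
That holds through level 3 (364 ≥ 256) but not at 4 (222 < 314).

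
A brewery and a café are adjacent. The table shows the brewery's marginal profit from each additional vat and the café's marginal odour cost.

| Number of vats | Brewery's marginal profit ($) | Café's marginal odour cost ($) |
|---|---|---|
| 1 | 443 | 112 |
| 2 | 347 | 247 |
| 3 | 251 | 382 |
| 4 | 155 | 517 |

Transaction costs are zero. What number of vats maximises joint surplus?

Bargaining reaches the level where marginal profit last exceeds marginal odour cost.
That holds through level 2 (347 ≥ 247) but not at 3 (251 < 382).

2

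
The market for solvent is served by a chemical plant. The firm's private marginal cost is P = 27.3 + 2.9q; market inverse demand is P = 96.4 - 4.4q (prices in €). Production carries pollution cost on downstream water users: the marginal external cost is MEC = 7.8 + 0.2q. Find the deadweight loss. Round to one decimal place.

DWL = €6.3

Market equilibrium (private): 27.3 + 2.9q = 96.4 - 4.4q → q_m = 9.4658.
Social marginal cost = private MC + MEC = 35.1 + 3.1q.
Set SMC = demand: 35.1 + 3.1q = 96.4 - 4.4q → q* = 8.1733.
The welfare-loss triangle has base |q_m − q*| and height MEC(q_m) (the vertical gap between SMC and demand is zero at q* and MEC at q_m).
DWL = ½ × 1.2925 × 9.6932 = 6.2642.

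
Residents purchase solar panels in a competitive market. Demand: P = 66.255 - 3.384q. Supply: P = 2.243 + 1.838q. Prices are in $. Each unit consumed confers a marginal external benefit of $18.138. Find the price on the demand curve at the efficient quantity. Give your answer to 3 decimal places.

Social marginal benefit = demand + MEB = 84.393 - 3.384q.
Set SMB = MC: 84.393 - 3.384q = 2.243 + 1.838q → q* = 15.7315.
Consumer price on the demand curve at q*: 66.255 − 3.384×15.7315 = 13.0196.

P = $13.020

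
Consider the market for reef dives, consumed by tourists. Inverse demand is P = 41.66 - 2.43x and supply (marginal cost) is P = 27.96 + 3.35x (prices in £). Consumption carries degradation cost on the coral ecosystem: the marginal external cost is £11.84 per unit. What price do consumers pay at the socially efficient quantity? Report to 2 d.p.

P = £40.88

Social marginal benefit = demand − MEC = 29.82 - 2.43x.
Set SMB = MC: 29.82 - 2.43x = 27.96 + 3.35x → x* = 0.3218.
Consumer price on the demand curve at x*: 41.66 − 2.43×0.3218 = 40.8780.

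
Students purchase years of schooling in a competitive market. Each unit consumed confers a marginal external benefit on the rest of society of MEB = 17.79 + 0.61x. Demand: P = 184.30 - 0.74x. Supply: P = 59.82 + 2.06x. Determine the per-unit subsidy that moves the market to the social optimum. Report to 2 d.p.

Social marginal benefit = demand + MEB = 202.09 - 0.13x.
Set SMB = MC: 202.09 - 0.13x = 59.82 + 2.06x → x* = 64.9635.
The Pigouvian subsidy equals MEB at x*: 17.79 + 0.61×64.9635 = 57.4177.

subsidy = 57.42 per unit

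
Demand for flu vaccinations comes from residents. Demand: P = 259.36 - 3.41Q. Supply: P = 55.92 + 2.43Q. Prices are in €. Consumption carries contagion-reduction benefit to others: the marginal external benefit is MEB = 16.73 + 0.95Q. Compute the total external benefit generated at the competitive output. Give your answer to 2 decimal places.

€1159.22

Market equilibrium (private): 55.92 + 2.43Q = 259.36 - 3.41Q → Q_m = 34.8356.
Total external benefit = ∫₀^{Q_m} (16.73 + 0.95Q) dQ = 16.73×34.8356 + ½×0.95×34.8356² = 1159.2211.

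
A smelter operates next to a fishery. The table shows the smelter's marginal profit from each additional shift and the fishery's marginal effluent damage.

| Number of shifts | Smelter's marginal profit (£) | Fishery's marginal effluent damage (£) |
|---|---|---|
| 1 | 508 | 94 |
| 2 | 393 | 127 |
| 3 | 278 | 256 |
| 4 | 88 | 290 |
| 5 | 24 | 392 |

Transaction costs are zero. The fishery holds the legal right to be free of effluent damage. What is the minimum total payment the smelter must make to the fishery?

£477

Efficient level: marginal profit ≥ marginal effluent damage through level 3, so k* = 3.
With the fishery holding the right, the smelter must at least compensate total damage at k*: 94 + 127 + 256 = 477.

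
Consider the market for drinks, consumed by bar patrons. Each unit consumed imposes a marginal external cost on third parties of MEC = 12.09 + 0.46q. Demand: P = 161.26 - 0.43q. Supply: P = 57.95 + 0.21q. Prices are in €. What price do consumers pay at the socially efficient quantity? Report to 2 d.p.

P = €125.60

Social marginal benefit = demand − MEC = 149.17 - 0.89q.
Set SMB = MC: 149.17 - 0.89q = 57.95 + 0.21q → q* = 82.9273.
Consumer price on the demand curve at q*: 161.26 − 0.43×82.9273 = 125.6013.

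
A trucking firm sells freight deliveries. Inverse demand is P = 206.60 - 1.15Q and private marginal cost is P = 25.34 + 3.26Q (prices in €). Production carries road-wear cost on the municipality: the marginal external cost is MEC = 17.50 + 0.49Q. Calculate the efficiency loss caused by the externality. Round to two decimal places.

DWL = €144.57

Market equilibrium (private): 25.34 + 3.26Q = 206.60 - 1.15Q → Q_m = 41.1020.
Social marginal cost = private MC + MEC = 42.84 + 3.75Q.
Set SMC = demand: 42.84 + 3.75Q = 206.60 - 1.15Q → Q* = 33.4204.
The welfare-loss triangle has base |Q_m − Q*| and height MEC(Q_m) (the vertical gap between SMC and demand is zero at Q* and MEC at Q_m).
DWL = ½ × 7.6816 × 37.6400 = 144.5677.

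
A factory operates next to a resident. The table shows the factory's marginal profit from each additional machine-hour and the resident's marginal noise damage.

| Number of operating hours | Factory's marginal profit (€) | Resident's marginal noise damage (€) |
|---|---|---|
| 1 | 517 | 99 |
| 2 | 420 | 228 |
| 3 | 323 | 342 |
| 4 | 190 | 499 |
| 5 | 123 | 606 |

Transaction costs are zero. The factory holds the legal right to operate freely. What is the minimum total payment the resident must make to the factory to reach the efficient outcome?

€636

Left alone the factory would choose level 5 (marginal profit stays positive).
Efficient level: k* = 2 (marginal profit ≥ marginal noise damage through 2).
The resident must at least cover the factory's forgone profit from cutting 5→2: 323 + 190 + 123 = 636.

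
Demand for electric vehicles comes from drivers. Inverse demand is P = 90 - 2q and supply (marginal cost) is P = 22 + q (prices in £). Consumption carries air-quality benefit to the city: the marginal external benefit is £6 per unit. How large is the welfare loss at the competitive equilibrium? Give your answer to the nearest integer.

Market equilibrium (private): 22 + q = 90 - 2q → q_m = 22.6667.
Social marginal benefit = demand + MEB = 96 - 2q.
Set SMB = MC: 96 - 2q = 22 + q → q* = 24.6667.
Between q* and q_m the wedge SMB − MC runs linearly from 0 to MEB(q_m), so the loss is a triangle.
DWL = ½ × 2.0000 × 6.0000 = 6.0000.

DWL = £6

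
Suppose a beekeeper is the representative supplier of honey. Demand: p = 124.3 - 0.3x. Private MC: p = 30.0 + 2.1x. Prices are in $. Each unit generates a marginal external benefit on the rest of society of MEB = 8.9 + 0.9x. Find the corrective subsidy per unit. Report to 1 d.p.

subsidy = $70.8 per unit

Social marginal cost = private MC − MEB = 21.1 + 1.2x.
Set SMC = demand: 21.1 + 1.2x = 124.3 - 0.3x → x* = 68.8000.
The Pigouvian subsidy equals MEB at x*: 8.9 + 0.9×68.8000 = 70.8200.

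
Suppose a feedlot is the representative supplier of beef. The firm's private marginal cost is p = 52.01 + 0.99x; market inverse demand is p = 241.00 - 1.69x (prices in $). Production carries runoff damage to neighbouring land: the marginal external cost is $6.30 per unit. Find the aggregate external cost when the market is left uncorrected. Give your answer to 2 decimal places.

Market equilibrium (private): 52.01 + 0.99x = 241.00 - 1.69x → x_m = 70.5187.
Total external cost = MEC × x_m = 6.30 × 70.5187 = 444.2678.

$444.27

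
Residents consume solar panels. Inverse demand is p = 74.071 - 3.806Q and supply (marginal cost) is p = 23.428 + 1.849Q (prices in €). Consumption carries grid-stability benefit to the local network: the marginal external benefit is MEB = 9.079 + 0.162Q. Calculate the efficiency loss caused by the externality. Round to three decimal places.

Market equilibrium (private): 23.428 + 1.849Q = 74.071 - 3.806Q → Q_m = 8.9554.
Social marginal benefit = demand + MEB = 83.150 - 3.644Q.
Set SMB = MC: 83.150 - 3.644Q = 23.428 + 1.849Q → Q* = 10.8724.
Between Q* and Q_m the wedge SMB − MC runs linearly from 0 to MEB(Q_m), so the loss is a triangle.
DWL = ½ × 1.9170 × 10.5298 = 10.0928.

DWL = €10.093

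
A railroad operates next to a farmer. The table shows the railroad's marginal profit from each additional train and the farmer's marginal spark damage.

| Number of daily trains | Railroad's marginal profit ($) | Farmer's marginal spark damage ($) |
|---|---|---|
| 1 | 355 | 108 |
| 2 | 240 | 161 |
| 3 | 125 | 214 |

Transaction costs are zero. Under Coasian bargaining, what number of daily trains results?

Bargaining reaches the level where marginal profit last exceeds marginal spark damage.
That holds through level 2 (240 ≥ 161) but not at 3 (125 < 214).

2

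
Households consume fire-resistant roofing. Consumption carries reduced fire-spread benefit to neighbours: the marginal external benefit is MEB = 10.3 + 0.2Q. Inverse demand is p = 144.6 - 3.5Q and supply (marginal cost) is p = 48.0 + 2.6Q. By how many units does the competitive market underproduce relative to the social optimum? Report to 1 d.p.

Market equilibrium (private): 48.0 + 2.6Q = 144.6 - 3.5Q → Q_m = 15.8361.
Social marginal benefit = demand + MEB = 154.9 - 3.3Q.
Set SMB = MC: 154.9 - 3.3Q = 48.0 + 2.6Q → Q* = 18.1186.
Gap = |15.8361 − 18.1186| = 2.2825.

2.3 units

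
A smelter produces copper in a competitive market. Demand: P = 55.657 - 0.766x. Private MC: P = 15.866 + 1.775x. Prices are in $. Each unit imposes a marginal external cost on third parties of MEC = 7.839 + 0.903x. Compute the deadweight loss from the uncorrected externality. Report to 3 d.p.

Market equilibrium (private): 15.866 + 1.775x = 55.657 - 0.766x → x_m = 15.6596.
Social marginal cost = private MC + MEC = 23.705 + 2.678x.
Set SMC = demand: 23.705 + 2.678x = 55.657 - 0.766x → x* = 9.2776.
Between x* and x_m the wedge SMC − demand runs linearly from 0 to MEC(x_m), so the loss is a triangle.
DWL = ½ × 6.3820 × 21.9796 = 70.1369.

DWL = $70.137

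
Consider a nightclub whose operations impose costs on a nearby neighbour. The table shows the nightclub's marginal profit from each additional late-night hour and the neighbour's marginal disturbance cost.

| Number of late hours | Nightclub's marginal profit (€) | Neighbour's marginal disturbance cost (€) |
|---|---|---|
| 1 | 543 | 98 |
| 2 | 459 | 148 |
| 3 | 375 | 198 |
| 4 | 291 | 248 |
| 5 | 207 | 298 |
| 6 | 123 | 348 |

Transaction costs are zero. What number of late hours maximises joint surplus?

Bargaining reaches the level where marginal profit last exceeds marginal disturbance cost.
That holds through level 4 (291 ≥ 248) but not at 5 (207 < 298).

4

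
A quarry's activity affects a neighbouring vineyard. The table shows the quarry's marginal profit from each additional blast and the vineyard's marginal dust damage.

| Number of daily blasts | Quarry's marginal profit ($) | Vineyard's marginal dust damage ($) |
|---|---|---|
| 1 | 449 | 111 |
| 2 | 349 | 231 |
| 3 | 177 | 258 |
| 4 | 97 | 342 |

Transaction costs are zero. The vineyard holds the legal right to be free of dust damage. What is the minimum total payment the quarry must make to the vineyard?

Efficient level: marginal profit ≥ marginal dust damage through level 2, so k* = 2.
With the vineyard holding the right, the quarry must at least compensate total damage at k*: 111 + 231 = 342.

$342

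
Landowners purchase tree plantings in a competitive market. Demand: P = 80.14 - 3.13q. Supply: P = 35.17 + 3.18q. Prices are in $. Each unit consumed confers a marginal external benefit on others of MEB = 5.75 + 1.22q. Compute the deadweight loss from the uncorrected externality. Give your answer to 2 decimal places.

DWL = $20.50

Market equilibrium (private): 35.17 + 3.18q = 80.14 - 3.13q → q_m = 7.1268.
Social marginal benefit = demand + MEB = 85.89 - 1.91q.
Set SMB = MC: 85.89 - 1.91q = 35.17 + 3.18q → q* = 9.9646.
Between q* and q_m the wedge SMB − MC runs linearly from 0 to MEB(q_m), so the loss is a triangle.
DWL = ½ × 2.8378 × 14.4447 = 20.4956.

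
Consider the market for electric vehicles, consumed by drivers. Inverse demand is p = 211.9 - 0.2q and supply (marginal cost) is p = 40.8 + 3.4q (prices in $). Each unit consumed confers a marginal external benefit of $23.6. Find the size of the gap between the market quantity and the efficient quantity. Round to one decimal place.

Market equilibrium (private): 40.8 + 3.4q = 211.9 - 0.2q → q_m = 47.5278.
Social marginal benefit = demand + MEB = 235.5 - 0.2q.
Set SMB = MC: 235.5 - 0.2q = 40.8 + 3.4q → q* = 54.0833.
Gap = |47.5278 − 54.0833| = 6.5555.

6.6 units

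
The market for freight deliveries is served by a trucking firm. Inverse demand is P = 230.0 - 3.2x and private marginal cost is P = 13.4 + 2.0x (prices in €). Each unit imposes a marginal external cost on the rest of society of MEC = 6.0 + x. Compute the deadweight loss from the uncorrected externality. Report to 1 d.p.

DWL = €183.1

Market equilibrium (private): 13.4 + 2.0x = 230.0 - 3.2x → x_m = 41.6538.
Social marginal cost = private MC + MEC = 19.4 + 3.0x.
Set SMC = demand: 19.4 + 3.0x = 230.0 - 3.2x → x* = 33.9677.
Between x* and x_m the wedge SMC − demand runs linearly from 0 to MEC(x_m), so the loss is a triangle.
DWL = ½ × 7.6861 × 47.6538 = 183.1359.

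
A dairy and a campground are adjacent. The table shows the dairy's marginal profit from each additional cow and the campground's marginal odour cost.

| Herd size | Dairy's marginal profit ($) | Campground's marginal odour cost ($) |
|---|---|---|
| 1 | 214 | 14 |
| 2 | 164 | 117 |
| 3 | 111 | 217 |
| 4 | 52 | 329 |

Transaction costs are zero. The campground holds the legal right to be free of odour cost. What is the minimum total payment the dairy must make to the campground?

Efficient level: marginal profit ≥ marginal odour cost through level 2, so k* = 2.
With the campground holding the right, the dairy must at least compensate total damage at k*: 14 + 117 = 131.

$131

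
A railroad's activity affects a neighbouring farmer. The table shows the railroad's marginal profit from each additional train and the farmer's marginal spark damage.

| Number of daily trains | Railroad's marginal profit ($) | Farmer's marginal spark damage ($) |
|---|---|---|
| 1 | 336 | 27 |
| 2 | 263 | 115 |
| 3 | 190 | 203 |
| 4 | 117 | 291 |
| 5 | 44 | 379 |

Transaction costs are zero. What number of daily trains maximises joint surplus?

Bargaining reaches the level where marginal profit last exceeds marginal spark damage.
That holds through level 2 (263 ≥ 115) but not at 3 (190 < 203).

2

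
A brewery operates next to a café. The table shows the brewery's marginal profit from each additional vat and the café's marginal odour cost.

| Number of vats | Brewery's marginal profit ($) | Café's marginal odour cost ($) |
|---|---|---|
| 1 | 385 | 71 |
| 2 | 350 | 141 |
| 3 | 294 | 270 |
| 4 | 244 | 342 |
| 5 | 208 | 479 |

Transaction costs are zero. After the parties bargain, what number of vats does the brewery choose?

3

Bargaining reaches the level where marginal profit last exceeds marginal odour cost.
That holds through level 3 (294 ≥ 270) but not at 4 (244 < 342).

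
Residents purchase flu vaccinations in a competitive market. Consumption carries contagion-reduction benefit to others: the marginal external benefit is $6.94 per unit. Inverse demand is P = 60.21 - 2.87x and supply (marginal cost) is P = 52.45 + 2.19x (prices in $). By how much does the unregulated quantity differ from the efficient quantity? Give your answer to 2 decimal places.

1.37 units

Market equilibrium (private): 52.45 + 2.19x = 60.21 - 2.87x → x_m = 1.5336.
Social marginal benefit = demand + MEB = 67.15 - 2.87x.
Set SMB = MC: 67.15 - 2.87x = 52.45 + 2.19x → x* = 2.9051.
Gap = |1.5336 − 2.9051| = 1.3715.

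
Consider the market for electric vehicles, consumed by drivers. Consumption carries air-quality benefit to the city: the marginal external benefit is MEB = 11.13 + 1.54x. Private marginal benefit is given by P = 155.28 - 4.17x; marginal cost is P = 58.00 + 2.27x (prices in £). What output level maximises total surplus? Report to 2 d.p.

Social marginal benefit = demand + MEB = 166.41 - 2.63x.
Set SMB = MC: 166.41 - 2.63x = 58.00 + 2.27x → x* = 22.1245.

x* = 22.12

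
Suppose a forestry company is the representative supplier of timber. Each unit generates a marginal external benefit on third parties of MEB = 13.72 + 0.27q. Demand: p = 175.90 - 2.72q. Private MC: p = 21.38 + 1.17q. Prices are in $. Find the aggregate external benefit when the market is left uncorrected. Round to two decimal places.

Market equilibrium (private): 21.38 + 1.17q = 175.90 - 2.72q → q_m = 39.7224.
Total external benefit = ∫₀^{q_m} (13.72 + 0.27q) dq = 13.72×39.7224 + ½×0.27×39.7224² = 758.0037.

$758.00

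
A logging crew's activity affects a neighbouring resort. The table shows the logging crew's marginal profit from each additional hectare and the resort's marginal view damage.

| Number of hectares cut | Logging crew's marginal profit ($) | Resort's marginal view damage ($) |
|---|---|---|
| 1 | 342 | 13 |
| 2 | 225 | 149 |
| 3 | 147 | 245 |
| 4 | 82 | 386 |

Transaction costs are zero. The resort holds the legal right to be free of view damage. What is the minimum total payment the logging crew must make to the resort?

$162

Efficient level: marginal profit ≥ marginal view damage through level 2, so k* = 2.
With the resort holding the right, the logging crew must at least compensate total damage at k*: 13 + 149 = 162.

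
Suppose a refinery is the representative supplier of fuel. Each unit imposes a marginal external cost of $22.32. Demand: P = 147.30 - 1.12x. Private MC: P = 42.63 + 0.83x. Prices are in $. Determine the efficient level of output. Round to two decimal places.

x* = 42.23

Social marginal cost = private MC + MEC = 64.95 + 0.83x.
Set SMC = demand: 64.95 + 0.83x = 147.30 - 1.12x → x* = 42.2308.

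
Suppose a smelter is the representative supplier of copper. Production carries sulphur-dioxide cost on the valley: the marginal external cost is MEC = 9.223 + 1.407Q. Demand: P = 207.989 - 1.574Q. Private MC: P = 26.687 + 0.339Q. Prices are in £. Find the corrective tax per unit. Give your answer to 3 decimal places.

Social marginal cost = private MC + MEC = 35.910 + 1.746Q.
Set SMC = demand: 35.910 + 1.746Q = 207.989 - 1.574Q → Q* = 51.8310.
The Pigouvian tax equals MEC at Q*: 9.223 + 1.407×51.8310 = 82.1492.

tax = £82.149 per unit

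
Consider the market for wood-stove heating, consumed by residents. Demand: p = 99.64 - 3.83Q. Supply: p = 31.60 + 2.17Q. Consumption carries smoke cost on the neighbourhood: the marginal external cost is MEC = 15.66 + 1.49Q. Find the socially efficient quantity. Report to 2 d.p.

Social marginal benefit = demand − MEC = 83.98 - 5.32Q.
Set SMB = MC: 83.98 - 5.32Q = 31.60 + 2.17Q → Q* = 6.9933.

Q* = 6.99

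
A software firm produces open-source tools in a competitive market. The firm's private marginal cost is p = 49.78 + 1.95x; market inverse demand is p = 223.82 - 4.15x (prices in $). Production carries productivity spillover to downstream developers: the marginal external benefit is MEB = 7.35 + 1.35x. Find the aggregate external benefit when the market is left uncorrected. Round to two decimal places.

$759.17

Market equilibrium (private): 49.78 + 1.95x = 223.82 - 4.15x → x_m = 28.5311.
Total external benefit = ∫₀^{x_m} (7.35 + 1.35x) dx = 7.35×28.5311 + ½×1.35×28.5311² = 759.1696.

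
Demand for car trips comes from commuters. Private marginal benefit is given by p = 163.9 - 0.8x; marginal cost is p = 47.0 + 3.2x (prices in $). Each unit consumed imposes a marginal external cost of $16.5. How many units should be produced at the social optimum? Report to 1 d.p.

Social marginal benefit = demand − MEC = 147.4 - 0.8x.
Set SMB = MC: 147.4 - 0.8x = 47.0 + 3.2x → x* = 25.1000.

x* = 25.1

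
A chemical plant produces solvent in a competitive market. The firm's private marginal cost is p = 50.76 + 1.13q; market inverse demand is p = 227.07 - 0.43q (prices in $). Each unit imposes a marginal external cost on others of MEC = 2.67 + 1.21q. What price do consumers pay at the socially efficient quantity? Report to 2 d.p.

P = $200.12

Social marginal cost = private MC + MEC = 53.43 + 2.34q.
Set SMC = demand: 53.43 + 2.34q = 227.07 - 0.43q → q* = 62.6859.
Consumer price on the demand curve at q*: 227.07 − 0.43×62.6859 = 200.1151.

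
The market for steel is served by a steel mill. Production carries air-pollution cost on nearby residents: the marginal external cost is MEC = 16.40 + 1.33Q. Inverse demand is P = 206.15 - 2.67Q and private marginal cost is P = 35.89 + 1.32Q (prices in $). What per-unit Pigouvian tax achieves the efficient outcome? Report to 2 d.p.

tax = $54.87 per unit

Social marginal cost = private MC + MEC = 52.29 + 2.65Q.
Set SMC = demand: 52.29 + 2.65Q = 206.15 - 2.67Q → Q* = 28.9211.
The Pigouvian tax equals MEC at Q*: 16.40 + 1.33×28.9211 = 54.8651.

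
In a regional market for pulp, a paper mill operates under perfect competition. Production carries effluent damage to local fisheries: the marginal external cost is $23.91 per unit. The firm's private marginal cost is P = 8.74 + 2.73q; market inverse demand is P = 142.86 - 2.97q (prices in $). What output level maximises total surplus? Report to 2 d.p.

q* = 19.34

Social marginal cost = private MC + MEC = 32.65 + 2.73q.
Set SMC = demand: 32.65 + 2.73q = 142.86 - 2.97q → q* = 19.3351.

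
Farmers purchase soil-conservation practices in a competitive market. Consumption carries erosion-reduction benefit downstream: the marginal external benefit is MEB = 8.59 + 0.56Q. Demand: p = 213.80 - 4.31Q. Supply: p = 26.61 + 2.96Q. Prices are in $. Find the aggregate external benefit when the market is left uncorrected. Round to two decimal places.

Market equilibrium (private): 26.61 + 2.96Q = 213.80 - 4.31Q → Q_m = 25.7483.
Total external benefit = ∫₀^{Q_m} (8.59 + 0.56Q) dQ = 8.59×25.7483 + ½×0.56×25.7483² = 406.8109.

$406.81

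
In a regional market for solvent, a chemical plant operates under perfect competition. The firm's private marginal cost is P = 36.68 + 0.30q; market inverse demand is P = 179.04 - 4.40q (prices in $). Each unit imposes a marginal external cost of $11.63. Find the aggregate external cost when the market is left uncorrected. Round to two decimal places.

$352.27

Market equilibrium (private): 36.68 + 0.30q = 179.04 - 4.40q → q_m = 30.2894.
Total external cost = MEC × q_m = 11.63 × 30.2894 = 352.2657.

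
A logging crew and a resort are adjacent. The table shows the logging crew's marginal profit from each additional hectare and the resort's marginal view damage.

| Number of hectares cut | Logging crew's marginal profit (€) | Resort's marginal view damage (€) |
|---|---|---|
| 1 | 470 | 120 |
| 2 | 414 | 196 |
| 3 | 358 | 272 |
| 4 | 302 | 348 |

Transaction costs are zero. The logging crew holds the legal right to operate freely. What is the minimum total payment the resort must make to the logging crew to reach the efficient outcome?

Left alone the logging crew would choose level 4 (marginal profit stays positive).
Efficient level: k* = 3 (marginal profit ≥ marginal view damage through 3).
The resort must at least cover the logging crew's forgone profit from cutting 4→3: 302 = 302.

€302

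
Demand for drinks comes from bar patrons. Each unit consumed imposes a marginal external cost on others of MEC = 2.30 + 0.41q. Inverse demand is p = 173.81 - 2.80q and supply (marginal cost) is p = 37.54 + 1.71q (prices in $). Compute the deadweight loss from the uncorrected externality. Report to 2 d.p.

DWL = $21.93

Market equilibrium (private): 37.54 + 1.71q = 173.81 - 2.80q → q_m = 30.2151.
Social marginal benefit = demand − MEC = 171.51 - 3.21q.
Set SMB = MC: 171.51 - 3.21q = 37.54 + 1.71q → q* = 27.2297.
The welfare-loss triangle has base |q_m − q*| and height MEC(q_m) (the vertical gap between SMB and MC is zero at q* and MEC at q_m).
DWL = ½ × 2.9854 × 14.6882 = 21.9251.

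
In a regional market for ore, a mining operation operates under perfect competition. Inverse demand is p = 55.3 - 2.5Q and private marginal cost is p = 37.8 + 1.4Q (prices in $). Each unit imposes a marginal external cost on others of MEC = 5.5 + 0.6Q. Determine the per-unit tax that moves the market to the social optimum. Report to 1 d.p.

tax = $7.1 per unit

Social marginal cost = private MC + MEC = 43.3 + 2.0Q.
Set SMC = demand: 43.3 + 2.0Q = 55.3 - 2.5Q → Q* = 2.6667.
The Pigouvian tax equals MEC at Q*: 5.5 + 0.6×2.6667 = 7.1000.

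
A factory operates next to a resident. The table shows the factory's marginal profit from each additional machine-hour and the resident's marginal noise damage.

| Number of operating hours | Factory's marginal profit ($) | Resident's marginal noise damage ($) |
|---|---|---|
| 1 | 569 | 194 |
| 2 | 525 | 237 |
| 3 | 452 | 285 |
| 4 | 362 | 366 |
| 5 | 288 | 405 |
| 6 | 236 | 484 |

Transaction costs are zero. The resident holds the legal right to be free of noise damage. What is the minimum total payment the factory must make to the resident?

$716

Efficient level: marginal profit ≥ marginal noise damage through level 3, so k* = 3.
With the resident holding the right, the factory must at least compensate total damage at k*: 194 + 237 + 285 = 716.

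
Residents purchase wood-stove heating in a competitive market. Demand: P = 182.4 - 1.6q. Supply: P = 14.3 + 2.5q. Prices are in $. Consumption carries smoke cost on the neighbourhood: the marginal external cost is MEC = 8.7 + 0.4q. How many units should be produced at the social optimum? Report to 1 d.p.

q* = 35.4

Social marginal benefit = demand − MEC = 173.7 - 2.0q.
Set SMB = MC: 173.7 - 2.0q = 14.3 + 2.5q → q* = 35.4222.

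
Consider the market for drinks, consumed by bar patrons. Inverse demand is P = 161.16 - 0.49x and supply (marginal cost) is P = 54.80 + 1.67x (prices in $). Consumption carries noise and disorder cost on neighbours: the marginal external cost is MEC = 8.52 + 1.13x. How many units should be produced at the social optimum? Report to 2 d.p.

x* = 29.74

Social marginal benefit = demand − MEC = 152.64 - 1.62x.
Set SMB = MC: 152.64 - 1.62x = 54.80 + 1.67x → x* = 29.7386.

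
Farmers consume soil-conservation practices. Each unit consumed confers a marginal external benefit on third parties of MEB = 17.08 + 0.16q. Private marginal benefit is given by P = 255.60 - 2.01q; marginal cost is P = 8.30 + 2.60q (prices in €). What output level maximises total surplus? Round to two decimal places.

q* = 59.41

Social marginal benefit = demand + MEB = 272.68 - 1.85q.
Set SMB = MC: 272.68 - 1.85q = 8.30 + 2.60q → q* = 59.4112.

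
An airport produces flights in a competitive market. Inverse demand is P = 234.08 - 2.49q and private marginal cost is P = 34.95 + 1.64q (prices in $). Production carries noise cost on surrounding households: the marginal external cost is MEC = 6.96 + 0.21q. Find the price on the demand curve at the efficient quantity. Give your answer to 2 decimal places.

Social marginal cost = private MC + MEC = 41.91 + 1.85q.
Set SMC = demand: 41.91 + 1.85q = 234.08 - 2.49q → q* = 44.2788.
Consumer price on the demand curve at q*: 234.08 − 2.49×44.2788 = 123.8258.

P = $123.83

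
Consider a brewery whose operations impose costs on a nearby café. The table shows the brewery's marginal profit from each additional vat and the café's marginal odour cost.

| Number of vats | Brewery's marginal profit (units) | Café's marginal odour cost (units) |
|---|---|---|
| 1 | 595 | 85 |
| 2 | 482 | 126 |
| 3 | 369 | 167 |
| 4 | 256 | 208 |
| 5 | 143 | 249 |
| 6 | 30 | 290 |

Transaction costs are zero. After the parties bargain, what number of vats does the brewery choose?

Bargaining reaches the level where marginal profit last exceeds marginal odour cost.
That holds through level 4 (256 ≥ 208) but not at 5 (143 < 249).

4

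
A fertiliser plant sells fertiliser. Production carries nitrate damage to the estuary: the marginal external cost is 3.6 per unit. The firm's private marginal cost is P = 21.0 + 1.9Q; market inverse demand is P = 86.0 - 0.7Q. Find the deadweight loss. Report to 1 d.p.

Market equilibrium (private): 21.0 + 1.9Q = 86.0 - 0.7Q → Q_m = 25.0000.
Social marginal cost = private MC + MEC = 24.6 + 1.9Q.
Set SMC = demand: 24.6 + 1.9Q = 86.0 - 0.7Q → Q* = 23.6154.
Height of the DWL triangle at Q_m is SMC(Q_m) − demand(Q_m) = MEC(Q_m) = 3.6000.
DWL = ½ × 1.3846 × 3.6000 = 2.4923.

DWL = 2.5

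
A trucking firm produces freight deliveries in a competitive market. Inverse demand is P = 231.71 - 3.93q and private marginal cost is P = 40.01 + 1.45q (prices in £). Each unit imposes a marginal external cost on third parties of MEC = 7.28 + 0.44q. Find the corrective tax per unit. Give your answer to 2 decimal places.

Social marginal cost = private MC + MEC = 47.29 + 1.89q.
Set SMC = demand: 47.29 + 1.89q = 231.71 - 3.93q → q* = 31.6873.
The Pigouvian tax equals MEC at q*: 7.28 + 0.44×31.6873 = 21.2224.

tax = £21.22 per unit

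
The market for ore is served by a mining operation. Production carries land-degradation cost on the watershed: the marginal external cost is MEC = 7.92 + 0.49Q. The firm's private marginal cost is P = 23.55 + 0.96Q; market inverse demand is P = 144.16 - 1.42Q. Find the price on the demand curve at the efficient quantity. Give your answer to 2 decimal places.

P = 88.40

Social marginal cost = private MC + MEC = 31.47 + 1.45Q.
Set SMC = demand: 31.47 + 1.45Q = 144.16 - 1.42Q → Q* = 39.2648.
Consumer price on the demand curve at Q*: 144.16 − 1.42×39.2648 = 88.4040.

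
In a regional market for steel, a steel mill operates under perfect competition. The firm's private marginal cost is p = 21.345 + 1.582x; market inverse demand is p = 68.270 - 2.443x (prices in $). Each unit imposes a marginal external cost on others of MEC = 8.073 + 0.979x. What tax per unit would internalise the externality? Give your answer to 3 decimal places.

tax = $15.674 per unit

Social marginal cost = private MC + MEC = 29.418 + 2.561x.
Set SMC = demand: 29.418 + 2.561x = 68.270 - 2.443x → x* = 7.7642.
The Pigouvian tax equals MEC at x*: 8.073 + 0.979×7.7642 = 15.6742.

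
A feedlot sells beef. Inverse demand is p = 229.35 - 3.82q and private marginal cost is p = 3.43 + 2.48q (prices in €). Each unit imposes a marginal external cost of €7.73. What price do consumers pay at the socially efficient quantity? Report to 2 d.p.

P = €97.05

Social marginal cost = private MC + MEC = 11.16 + 2.48q.
Set SMC = demand: 11.16 + 2.48q = 229.35 - 3.82q → q* = 34.6333.
Consumer price on the demand curve at q*: 229.35 − 3.82×34.6333 = 97.0508.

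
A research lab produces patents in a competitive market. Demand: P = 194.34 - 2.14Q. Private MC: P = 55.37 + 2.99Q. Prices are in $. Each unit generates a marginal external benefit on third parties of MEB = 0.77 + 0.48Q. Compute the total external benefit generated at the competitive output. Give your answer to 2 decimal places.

$196.98

Market equilibrium (private): 55.37 + 2.99Q = 194.34 - 2.14Q → Q_m = 27.0897.
Total external benefit = ∫₀^{Q_m} (0.77 + 0.48Q) dQ = 0.77×27.0897 + ½×0.48×27.0897² = 196.9835.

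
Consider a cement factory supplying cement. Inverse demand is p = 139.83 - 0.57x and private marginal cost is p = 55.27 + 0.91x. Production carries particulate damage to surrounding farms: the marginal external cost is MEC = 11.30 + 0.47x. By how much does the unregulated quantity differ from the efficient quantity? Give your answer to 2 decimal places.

Market equilibrium (private): 55.27 + 0.91x = 139.83 - 0.57x → x_m = 57.1351.
Social marginal cost = private MC + MEC = 66.57 + 1.38x.
Set SMC = demand: 66.57 + 1.38x = 139.83 - 0.57x → x* = 37.5692.
Gap = |57.1351 − 37.5692| = 19.5659.

19.57 units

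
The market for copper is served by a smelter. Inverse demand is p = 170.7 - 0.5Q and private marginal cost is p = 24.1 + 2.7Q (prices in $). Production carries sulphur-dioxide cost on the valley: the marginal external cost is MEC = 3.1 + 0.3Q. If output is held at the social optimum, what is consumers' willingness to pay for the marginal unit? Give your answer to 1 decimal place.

P = $150.2

Social marginal cost = private MC + MEC = 27.2 + 3.0Q.
Set SMC = demand: 27.2 + 3.0Q = 170.7 - 0.5Q → Q* = 41.0000.
Consumer price on the demand curve at Q*: 170.7 − 0.5×41.0000 = 150.2000.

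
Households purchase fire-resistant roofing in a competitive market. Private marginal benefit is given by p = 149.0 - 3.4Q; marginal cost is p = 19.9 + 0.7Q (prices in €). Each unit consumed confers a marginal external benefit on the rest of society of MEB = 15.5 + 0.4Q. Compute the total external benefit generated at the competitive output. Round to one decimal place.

€686.4

Market equilibrium (private): 19.9 + 0.7Q = 149.0 - 3.4Q → Q_m = 31.4878.
Total external benefit = ∫₀^{Q_m} (15.5 + 0.4Q) dQ = 15.5×31.4878 + ½×0.4×31.4878² = 686.3572.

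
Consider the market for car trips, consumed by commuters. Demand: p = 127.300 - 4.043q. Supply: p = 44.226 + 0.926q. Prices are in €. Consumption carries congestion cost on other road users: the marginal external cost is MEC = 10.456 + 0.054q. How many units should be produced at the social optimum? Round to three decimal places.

Social marginal benefit = demand − MEC = 116.844 - 4.097q.
Set SMB = MC: 116.844 - 4.097q = 44.226 + 0.926q → q* = 14.4571.

q* = 14.457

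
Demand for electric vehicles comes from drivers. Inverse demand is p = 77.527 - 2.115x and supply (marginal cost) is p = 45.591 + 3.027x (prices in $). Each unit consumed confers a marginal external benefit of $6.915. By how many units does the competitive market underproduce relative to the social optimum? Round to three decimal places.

1.345 units

Market equilibrium (private): 45.591 + 3.027x = 77.527 - 2.115x → x_m = 6.2108.
Social marginal benefit = demand + MEB = 84.442 - 2.115x.
Set SMB = MC: 84.442 - 2.115x = 45.591 + 3.027x → x* = 7.5556.
Gap = |6.2108 − 7.5556| = 1.3448.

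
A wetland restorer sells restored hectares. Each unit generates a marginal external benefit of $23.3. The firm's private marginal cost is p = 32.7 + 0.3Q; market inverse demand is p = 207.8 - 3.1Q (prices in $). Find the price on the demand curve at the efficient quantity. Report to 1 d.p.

Social marginal cost = private MC − MEB = 9.4 + 0.3Q.
Set SMC = demand: 9.4 + 0.3Q = 207.8 - 3.1Q → Q* = 58.3529.
Consumer price on the demand curve at Q*: 207.8 − 3.1×58.3529 = 26.9060.

P = $26.9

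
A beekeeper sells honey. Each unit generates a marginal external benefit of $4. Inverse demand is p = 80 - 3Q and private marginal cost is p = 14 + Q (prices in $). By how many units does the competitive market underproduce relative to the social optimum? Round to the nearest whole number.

Market equilibrium (private): 14 + Q = 80 - 3Q → Q_m = 16.5000.
Social marginal cost = private MC − MEB = 10 + Q.
Set SMC = demand: 10 + Q = 80 - 3Q → Q* = 17.5000.
Gap = |16.5000 − 17.5000| = 1.0000.

1 units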